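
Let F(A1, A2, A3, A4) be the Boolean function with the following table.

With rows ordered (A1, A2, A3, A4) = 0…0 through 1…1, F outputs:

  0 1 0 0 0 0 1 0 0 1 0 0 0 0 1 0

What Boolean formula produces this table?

F(A1, A2, A3, A4) = (((((~A1 & ~A2) & ~A3) & A4) | (((~A1 & A2) & A3) & ~A4)) | (((A1 & ~A2) & ~A3) & A4)) | (((A1 & A2) & A3) & ~A4)

The 1-rows are (0,0,0,1), (0,1,1,0), (1,0,0,1), (1,1,1,0). Each contributes one minterm — ¬A1·¬A2·¬A3·A4; ¬A1·A2·A3·¬A4; A1·¬A2·¬A3·A4; A1·A2·A3·¬A4 — and their disjunction is a sum-of-products form of F.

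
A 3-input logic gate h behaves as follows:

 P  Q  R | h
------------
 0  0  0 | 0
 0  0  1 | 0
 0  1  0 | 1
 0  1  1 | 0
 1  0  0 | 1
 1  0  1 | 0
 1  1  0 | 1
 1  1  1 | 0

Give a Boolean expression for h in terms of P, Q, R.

The 1-rows are (0,1,0), (1,0,0), (1,1,0). Each contributes one minterm — ¬P·Q·¬R; P·¬Q·¬R; P·Q·¬R — and their disjunction is a sum-of-products form of h.

h(P, Q, R) = (((not P and Q) and not R) or ((P and not Q) and not R)) or ((P and Q) and not R)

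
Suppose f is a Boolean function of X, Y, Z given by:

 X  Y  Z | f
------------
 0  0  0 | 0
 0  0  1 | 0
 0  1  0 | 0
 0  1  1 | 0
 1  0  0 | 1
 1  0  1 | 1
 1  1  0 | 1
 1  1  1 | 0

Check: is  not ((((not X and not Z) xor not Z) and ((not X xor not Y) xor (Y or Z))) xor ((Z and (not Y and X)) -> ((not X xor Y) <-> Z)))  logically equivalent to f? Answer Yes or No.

Evaluate not ((((not X and not Z) xor not Z) and ((not X xor not Y) xor (Y or Z))) xor ((Z and (not Y and X)) -> ((not X xor Y) <-> Z))) on each row and compare to f:
  X=0, Y=0, Z=0: formula gives 0, f = 0 ✓
  X=0, Y=0, Z=1: formula gives 0, f = 0 ✓
  X=0, Y=1, Z=0: formula gives 0, f = 0 ✓
  X=0, Y=1, Z=1: formula gives 0, f = 0 ✓
  X=1, Y=0, Z=0: formula gives 1, f = 1 ✓
  … (the remaining 3 rows also agree.)
No disagreement on any input; they are logically equivalent.

Yes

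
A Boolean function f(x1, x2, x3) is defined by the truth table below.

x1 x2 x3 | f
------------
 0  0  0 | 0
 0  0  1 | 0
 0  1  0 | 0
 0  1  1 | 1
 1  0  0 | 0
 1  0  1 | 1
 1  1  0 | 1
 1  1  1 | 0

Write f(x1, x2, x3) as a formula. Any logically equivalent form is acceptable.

Collect the rows where f=1 — (0,1,1), (1,0,1), (1,1,0) — and write one minterm per row: ¬x1·x2·x3, x1·¬x2·x3, x1·x2·¬x3. Their union (logical OR) reproduces the table exactly.

f(x1, x2, x3) = (((~x1 & x2) & x3) | ((x1 & ~x2) & x3)) | ((x1 & x2) & ~x3)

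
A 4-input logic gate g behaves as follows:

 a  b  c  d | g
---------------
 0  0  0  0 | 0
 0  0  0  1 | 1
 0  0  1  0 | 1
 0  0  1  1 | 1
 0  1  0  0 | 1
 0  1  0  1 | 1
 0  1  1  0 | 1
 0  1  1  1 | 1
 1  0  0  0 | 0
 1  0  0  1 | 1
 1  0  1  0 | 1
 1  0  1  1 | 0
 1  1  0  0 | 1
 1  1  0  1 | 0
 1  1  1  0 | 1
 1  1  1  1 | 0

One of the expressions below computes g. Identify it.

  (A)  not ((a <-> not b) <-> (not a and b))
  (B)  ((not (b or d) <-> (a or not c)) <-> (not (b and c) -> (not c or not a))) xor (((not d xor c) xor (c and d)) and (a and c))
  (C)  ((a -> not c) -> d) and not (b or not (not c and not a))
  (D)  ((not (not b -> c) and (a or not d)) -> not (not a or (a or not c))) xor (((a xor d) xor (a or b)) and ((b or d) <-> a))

(A) disagrees with g on (0,0,0,1) (formula → 0, table → 1); rule it out.
(B) disagrees with g on (0,0,0,0) (formula → 1, table → 0); rule it out.
(C) disagrees with g on (0,0,1,0) (formula → 0, table → 1); rule it out.
(D) is the remaining candidate, and it agrees with g on all 16 inputs.

D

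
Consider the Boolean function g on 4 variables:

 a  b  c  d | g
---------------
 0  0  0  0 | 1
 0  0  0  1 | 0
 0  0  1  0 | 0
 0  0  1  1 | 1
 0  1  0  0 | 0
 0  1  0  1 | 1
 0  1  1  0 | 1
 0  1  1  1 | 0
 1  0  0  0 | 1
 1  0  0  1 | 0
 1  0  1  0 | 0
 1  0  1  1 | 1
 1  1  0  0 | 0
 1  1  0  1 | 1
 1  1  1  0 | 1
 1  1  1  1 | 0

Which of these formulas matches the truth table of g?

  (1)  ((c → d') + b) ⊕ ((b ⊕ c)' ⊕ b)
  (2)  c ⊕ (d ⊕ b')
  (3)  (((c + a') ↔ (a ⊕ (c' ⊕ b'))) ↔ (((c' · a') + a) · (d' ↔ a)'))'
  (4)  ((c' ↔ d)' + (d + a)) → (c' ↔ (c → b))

2

(1) disagrees with g on (0,0,0,0) (formula → 0, table → 1); rule it out.
(3) disagrees with g on (0,0,1,0) (formula → 1, table → 0); rule it out.
(4) disagrees with g on (0,0,0,1) (formula → 1, table → 0); rule it out.
(2) is the remaining candidate, and it agrees with g on all 16 inputs.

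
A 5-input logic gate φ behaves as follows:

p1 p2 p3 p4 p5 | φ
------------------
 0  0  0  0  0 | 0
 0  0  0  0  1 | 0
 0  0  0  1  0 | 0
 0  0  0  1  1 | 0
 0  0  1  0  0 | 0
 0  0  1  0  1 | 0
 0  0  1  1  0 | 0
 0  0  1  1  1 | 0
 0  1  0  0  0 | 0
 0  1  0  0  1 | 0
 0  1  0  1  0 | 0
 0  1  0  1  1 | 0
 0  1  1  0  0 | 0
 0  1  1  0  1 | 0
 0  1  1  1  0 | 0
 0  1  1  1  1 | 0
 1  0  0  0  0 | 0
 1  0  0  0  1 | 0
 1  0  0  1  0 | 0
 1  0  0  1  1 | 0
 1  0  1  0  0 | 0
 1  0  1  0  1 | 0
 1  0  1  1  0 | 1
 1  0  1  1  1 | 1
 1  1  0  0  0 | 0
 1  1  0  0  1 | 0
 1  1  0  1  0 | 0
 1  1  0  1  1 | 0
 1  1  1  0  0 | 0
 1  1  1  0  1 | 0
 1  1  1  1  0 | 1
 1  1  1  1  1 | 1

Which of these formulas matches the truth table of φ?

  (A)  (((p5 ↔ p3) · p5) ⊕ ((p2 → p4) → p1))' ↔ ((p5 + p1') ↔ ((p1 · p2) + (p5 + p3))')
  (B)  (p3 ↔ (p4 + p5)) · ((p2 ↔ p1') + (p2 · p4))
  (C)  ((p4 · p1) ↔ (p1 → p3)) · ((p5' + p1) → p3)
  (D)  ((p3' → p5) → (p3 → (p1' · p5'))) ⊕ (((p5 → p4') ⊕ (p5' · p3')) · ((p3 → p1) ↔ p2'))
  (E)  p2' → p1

(A) disagrees with φ on (0,0,0,0,0) (formula → 1, table → 0); rule it out.
(B) disagrees with φ on (0,1,0,0,0) (formula → 1, table → 0); rule it out.
(D) disagrees with φ on (0,0,0,0,0) (formula → 1, table → 0); rule it out.
(E) disagrees with φ on (0,1,0,0,0) (formula → 1, table → 0); rule it out.
Only (C) survives; checking it on all 32 rows confirms it matches φ.

C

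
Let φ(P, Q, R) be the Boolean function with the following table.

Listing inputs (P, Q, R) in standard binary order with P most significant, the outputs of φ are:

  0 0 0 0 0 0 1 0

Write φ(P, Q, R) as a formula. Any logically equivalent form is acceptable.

φ(P, Q, R) = (P & Q) & ~R

Only row (1,1,0) gives 1. That row's minterm P·Q·¬R is φ directly.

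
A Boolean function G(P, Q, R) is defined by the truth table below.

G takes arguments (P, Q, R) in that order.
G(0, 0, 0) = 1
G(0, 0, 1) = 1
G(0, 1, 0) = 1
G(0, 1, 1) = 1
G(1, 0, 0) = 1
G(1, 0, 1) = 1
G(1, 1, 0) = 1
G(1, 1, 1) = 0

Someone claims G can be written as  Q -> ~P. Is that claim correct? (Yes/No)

Check the formula against G row by row:
  P=0, Q=0, R=0: formula gives 1, G = 1 ✓
  P=0, Q=0, R=1: formula gives 1, G = 1 ✓
  P=0, Q=1, R=0: formula gives 1, G = 1 ✓
  P=0, Q=1, R=1: formula gives 1, G = 1 ✓
  P=1, Q=0, R=0: formula gives 1, G = 1 ✓
  …
  P=1, Q=1, R=0: formula gives 0, but G = 1 ✗
Since they disagree at (1,1,0), the expression is not a correct formula for G.

No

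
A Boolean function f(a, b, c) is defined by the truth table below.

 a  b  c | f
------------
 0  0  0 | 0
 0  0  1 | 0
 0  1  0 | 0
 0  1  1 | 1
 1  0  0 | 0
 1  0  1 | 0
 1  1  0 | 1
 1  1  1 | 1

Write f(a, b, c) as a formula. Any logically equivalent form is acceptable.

f(a, b, c) = (((~a & b) & c) | ((a & b) & ~c)) | ((a & b) & c)

Collect the rows where f=1 — (0,1,1), (1,1,0), (1,1,1) — and write one minterm per row: ¬a·b·c, a·b·¬c, a·b·c. Their union (logical OR) reproduces the table exactly.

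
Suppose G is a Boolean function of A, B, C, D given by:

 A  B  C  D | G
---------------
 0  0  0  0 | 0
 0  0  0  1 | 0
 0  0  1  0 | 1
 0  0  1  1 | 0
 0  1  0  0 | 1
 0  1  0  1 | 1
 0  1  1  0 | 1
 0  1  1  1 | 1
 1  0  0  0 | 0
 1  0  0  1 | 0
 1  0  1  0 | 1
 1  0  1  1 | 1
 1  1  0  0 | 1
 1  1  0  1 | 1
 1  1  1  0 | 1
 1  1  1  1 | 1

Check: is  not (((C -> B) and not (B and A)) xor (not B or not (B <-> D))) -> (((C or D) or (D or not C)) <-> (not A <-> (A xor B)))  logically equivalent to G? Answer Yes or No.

No

Check the formula against G row by row:
  A=0, B=0, C=0, D=0: formula gives 0, G = 0 ✓
  A=0, B=0, C=0, D=1: formula gives 0, G = 0 ✓
  A=0, B=0, C=1, D=0: formula gives 1, G = 1 ✓
  A=0, B=0, C=1, D=1: formula gives 1, but G = 0 ✗
A single disagreement suffices: at (0,0,1,1) they differ, so the formula does not compute G.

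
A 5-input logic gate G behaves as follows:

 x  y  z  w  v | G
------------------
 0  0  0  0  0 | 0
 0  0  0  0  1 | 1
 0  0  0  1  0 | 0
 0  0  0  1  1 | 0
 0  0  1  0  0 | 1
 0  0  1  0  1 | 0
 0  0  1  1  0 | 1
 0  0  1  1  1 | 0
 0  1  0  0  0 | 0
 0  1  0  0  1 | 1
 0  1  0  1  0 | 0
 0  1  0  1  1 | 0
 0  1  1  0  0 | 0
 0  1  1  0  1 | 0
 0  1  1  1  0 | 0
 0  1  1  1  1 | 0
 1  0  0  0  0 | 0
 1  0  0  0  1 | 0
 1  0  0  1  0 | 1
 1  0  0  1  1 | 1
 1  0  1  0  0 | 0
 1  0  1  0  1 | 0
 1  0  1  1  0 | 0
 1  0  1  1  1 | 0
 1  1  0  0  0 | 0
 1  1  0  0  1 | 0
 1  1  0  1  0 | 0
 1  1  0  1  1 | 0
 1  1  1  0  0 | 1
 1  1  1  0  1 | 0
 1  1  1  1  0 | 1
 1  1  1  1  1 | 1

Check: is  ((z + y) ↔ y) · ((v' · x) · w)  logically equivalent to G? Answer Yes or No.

No

Check the formula against G row by row:
  x=0, y=0, z=0, w=0, v=0: formula gives 0, G = 0 ✓
  x=0, y=0, z=0, w=0, v=1: formula gives 0, but G = 1 ✗
Row (0,0,0,0,1) is a counterexample, so the formula is not equivalent to G.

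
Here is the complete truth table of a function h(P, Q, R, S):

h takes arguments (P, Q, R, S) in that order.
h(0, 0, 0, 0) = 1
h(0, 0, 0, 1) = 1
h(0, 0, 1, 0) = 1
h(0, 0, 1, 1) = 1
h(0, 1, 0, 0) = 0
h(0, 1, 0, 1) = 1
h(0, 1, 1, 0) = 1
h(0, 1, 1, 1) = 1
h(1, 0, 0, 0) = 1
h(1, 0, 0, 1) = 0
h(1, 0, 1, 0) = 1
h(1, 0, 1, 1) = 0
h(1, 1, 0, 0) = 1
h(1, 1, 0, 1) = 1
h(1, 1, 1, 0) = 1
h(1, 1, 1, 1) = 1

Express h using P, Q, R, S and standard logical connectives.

There are just 3 zero rows: (0,1,0,0), (1,0,0,1), (1,0,1,1). Their minterms are ¬P·Q·¬R·¬S, P·¬Q·¬R·S, P·¬Q·R·S; the OR of those covers precisely the 0-outputs, and negating it yields h.

h(P, Q, R, S) = (((((P' · Q) · R') · S') + (((P · Q') · R') · S)) + (((P · Q') · R) · S))'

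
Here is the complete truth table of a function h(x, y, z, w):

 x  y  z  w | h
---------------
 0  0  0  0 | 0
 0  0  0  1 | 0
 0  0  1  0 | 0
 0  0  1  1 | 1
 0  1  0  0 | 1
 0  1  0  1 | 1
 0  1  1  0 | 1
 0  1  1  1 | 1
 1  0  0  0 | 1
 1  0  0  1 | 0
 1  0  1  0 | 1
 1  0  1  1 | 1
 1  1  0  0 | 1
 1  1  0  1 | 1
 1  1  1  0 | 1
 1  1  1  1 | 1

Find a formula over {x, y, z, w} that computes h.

h(x, y, z, w) = ((((((x' · y') · z') · w') + (((x' · y') · z') · w)) + (((x' · y') · z) · w')) + (((x · y') · z') · w))'

The 0-rows are (0,0,0,0), (0,0,0,1), (0,0,1,0), (1,0,0,1). Take each as a conjunction (¬x·¬y·¬z·¬w, ¬x·¬y·¬z·w, ¬x·¬y·z·¬w, x·¬y·¬z·w), form their disjunction, and complement — that gives a formula that is 1 everywhere h is.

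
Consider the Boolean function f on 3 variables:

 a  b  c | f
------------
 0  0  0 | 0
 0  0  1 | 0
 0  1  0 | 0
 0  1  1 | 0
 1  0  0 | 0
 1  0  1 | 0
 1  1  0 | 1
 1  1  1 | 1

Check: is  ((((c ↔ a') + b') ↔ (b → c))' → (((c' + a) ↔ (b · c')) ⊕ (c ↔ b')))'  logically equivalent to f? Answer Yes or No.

Check the formula against f row by row:
  a=0, b=0, c=0: formula gives 0, f = 0 ✓
  a=0, b=0, c=1: formula gives 0, f = 0 ✓
  a=0, b=1, c=0: formula gives 0, f = 0 ✓
  a=0, b=1, c=1: formula gives 0, f = 0 ✓
  a=1, b=0, c=0: formula gives 0, f = 0 ✓
  … (the remaining 3 rows also agree.)
All 8 rows match — the expression computes f exactly.

Yes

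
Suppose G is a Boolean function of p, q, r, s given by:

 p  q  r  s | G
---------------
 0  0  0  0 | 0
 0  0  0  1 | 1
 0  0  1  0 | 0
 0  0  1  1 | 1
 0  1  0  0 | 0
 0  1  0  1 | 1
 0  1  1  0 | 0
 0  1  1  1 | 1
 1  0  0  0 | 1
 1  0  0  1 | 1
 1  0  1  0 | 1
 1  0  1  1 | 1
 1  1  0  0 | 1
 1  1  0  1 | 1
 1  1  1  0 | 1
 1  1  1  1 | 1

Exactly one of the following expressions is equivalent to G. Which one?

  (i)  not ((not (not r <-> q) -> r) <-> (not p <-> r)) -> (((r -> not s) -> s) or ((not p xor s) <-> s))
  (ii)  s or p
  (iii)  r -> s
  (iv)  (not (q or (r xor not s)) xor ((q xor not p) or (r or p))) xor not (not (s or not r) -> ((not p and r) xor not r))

(i) fails at (0,0,0,0): the formula yields 1, G is 0.
(iii) fails at (0,0,0,0): the formula yields 1, G is 0.
(iv) fails at (0,0,0,0): the formula yields 1, G is 0.
(ii) is the remaining candidate, and it agrees with G on all 16 inputs.

ii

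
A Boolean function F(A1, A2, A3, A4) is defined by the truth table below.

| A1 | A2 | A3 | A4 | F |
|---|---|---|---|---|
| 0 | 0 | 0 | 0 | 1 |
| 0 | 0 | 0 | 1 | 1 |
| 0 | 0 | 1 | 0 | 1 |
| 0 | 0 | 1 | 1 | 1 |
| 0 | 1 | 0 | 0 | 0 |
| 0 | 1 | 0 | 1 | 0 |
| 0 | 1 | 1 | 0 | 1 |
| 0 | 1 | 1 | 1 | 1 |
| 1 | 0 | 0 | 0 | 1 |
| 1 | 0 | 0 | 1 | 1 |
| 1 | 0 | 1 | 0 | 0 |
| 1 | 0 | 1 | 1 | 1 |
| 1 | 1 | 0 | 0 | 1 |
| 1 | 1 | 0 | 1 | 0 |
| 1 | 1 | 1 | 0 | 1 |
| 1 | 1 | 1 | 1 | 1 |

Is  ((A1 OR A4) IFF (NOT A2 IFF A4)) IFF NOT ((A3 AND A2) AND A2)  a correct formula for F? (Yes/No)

No

Test each input against both F and the formula:
  A1=0, A2=0, A3=0, A4=0: formula gives 1, F = 1 ✓
  A1=0, A2=0, A3=0, A4=1: formula gives 1, F = 1 ✓
  A1=0, A2=0, A3=1, A4=0: formula gives 1, F = 1 ✓
  A1=0, A2=0, A3=1, A4=1: formula gives 1, F = 1 ✓
  …
  A1=1, A2=0, A3=0, A4=0: formula gives 0, but F = 1 ✗
Since they disagree at (1,0,0,0), the expression is not a correct formula for F.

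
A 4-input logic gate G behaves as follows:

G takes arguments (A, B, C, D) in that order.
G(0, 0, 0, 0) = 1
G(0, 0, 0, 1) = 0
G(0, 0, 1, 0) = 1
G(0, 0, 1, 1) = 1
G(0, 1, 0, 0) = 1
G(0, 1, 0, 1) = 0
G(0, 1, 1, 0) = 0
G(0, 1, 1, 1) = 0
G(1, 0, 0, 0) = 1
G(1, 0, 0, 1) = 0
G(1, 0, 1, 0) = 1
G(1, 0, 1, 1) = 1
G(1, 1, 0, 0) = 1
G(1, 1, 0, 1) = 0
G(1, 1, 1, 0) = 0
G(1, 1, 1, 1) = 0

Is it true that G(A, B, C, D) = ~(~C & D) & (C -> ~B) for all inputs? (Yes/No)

Yes

Evaluate ~(~C & D) & (C -> ~B) on each row and compare to G:
  A=0, B=0, C=0, D=0: formula gives 1, G = 1 ✓
  A=0, B=0, C=0, D=1: formula gives 0, G = 0 ✓
  A=0, B=0, C=1, D=0: formula gives 1, G = 1 ✓
  A=0, B=0, C=1, D=1: formula gives 1, G = 1 ✓
  …and likewise for the remaining 12 rows.
No disagreement on any input; they are logically equivalent.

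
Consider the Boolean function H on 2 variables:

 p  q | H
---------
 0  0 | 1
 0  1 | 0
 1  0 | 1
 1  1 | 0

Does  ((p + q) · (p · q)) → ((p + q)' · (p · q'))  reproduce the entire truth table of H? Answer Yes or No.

No

Check the formula against H row by row:
  p=0, q=0: formula gives 1, H = 1 ✓
  p=0, q=1: formula gives 1, but H = 0 ✗
Row (0,1) is a counterexample, so the formula is not equivalent to H.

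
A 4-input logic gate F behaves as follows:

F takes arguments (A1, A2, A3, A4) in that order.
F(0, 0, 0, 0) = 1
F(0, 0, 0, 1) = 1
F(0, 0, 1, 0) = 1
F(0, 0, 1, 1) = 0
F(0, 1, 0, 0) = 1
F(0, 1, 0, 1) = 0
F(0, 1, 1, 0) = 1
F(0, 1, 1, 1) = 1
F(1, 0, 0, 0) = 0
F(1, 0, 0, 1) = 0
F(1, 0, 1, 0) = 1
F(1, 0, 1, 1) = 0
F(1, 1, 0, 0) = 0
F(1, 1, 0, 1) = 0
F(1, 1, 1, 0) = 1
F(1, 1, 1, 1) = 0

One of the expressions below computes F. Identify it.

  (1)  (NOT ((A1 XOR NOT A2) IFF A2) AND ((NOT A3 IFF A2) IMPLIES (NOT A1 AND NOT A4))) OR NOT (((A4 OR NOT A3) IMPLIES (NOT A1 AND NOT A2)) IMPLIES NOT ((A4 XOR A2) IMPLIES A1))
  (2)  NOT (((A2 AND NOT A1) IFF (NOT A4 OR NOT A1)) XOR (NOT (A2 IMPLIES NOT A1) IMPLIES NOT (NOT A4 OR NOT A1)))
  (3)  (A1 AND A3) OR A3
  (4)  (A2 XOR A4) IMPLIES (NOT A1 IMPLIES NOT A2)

(2) fails at (0,0,0,0): the formula yields 0, F is 1.
(3) fails at (0,0,0,0): the formula yields 0, F is 1.
(4) fails at (0,0,1,1): the formula yields 1, F is 0.
Only (1) survives; checking it on all 16 rows confirms it matches F.

1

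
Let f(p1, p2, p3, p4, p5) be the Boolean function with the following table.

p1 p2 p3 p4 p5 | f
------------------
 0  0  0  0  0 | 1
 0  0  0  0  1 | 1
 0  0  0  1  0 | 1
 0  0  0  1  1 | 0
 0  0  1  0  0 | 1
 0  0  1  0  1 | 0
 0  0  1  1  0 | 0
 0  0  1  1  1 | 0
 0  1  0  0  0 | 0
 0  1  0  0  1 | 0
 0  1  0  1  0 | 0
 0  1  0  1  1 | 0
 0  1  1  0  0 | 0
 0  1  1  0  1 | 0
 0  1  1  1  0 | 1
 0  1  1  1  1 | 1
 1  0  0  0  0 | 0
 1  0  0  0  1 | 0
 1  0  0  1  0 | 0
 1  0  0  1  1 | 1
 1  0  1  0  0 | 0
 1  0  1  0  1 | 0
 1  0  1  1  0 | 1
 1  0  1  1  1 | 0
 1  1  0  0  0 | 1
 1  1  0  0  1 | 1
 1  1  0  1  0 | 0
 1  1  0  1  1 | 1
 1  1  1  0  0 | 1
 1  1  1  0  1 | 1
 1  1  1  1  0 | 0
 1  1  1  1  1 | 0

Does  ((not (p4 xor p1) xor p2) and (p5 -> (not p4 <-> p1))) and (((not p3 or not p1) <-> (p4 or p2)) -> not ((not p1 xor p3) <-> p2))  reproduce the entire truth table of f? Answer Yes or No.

No

Evaluate ((not (p4 xor p1) xor p2) and (p5 -> (not p4 <-> p1))) and (((not p3 or not p1) <-> (p4 or p2)) -> not ((not p1 xor p3) <-> p2)) on each row and compare to f:
  p1=0, p2=0, p3=0, p4=0, p5=0: formula gives 1, f = 1 ✓
  p1=0, p2=0, p3=0, p4=0, p5=1: formula gives 0, but f = 1 ✗
Since they disagree at (0,0,0,0,1), the expression is not a correct formula for f.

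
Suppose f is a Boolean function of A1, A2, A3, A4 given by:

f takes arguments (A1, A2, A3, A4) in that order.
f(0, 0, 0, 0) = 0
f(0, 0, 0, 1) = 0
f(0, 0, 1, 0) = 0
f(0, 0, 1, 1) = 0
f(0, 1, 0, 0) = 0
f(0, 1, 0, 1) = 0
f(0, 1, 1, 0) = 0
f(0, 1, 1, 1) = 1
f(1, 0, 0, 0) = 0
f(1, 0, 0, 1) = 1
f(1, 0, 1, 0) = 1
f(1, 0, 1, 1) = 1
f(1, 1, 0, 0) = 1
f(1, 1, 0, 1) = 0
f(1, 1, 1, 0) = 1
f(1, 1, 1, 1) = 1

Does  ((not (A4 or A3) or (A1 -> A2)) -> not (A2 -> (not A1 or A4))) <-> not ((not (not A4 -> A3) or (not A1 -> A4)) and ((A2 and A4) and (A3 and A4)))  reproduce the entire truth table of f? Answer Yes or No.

Yes

Evaluate ((not (A4 or A3) or (A1 -> A2)) -> not (A2 -> (not A1 or A4))) <-> not ((not (not A4 -> A3) or (not A1 -> A4)) and ((A2 and A4) and (A3 and A4))) on each row and compare to f:
  A1=0, A2=0, A3=0, A4=0: formula gives 0, f = 0 ✓
  A1=0, A2=0, A3=0, A4=1: formula gives 0, f = 0 ✓
  A1=0, A2=0, A3=1, A4=0: formula gives 0, f = 0 ✓
  A1=0, A2=0, A3=1, A4=1: formula gives 0, f = 0 ✓
  … (the remaining 12 rows also agree.)
Every row agrees, so the formula is equivalent.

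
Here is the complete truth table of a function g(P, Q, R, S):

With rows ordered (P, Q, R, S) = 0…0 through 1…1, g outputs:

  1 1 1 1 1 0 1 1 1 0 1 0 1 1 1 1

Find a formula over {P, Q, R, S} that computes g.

g(P, Q, R, S) = ¬(((((¬P ∧ Q) ∧ ¬R) ∧ S) ∨ (((P ∧ ¬Q) ∧ ¬R) ∧ S)) ∨ (((P ∧ ¬Q) ∧ R) ∧ S))

The 0-rows are (0,1,0,1), (1,0,0,1), (1,0,1,1). Take each as a conjunction (¬P·Q·¬R·S, P·¬Q·¬R·S, P·¬Q·R·S), form their disjunction, and complement — that gives a formula that is 1 everywhere g is.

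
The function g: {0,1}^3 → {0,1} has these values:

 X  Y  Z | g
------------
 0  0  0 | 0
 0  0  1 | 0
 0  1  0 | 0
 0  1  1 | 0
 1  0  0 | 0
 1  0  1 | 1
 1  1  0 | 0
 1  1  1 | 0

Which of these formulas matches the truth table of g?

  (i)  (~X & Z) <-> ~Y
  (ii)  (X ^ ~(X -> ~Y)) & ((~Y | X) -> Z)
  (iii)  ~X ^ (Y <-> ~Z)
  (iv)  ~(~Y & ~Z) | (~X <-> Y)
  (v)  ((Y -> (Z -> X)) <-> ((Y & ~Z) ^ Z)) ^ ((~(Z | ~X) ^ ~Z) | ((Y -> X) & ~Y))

ii

(i): at (0,0,1) it gives 1, but g = 0 — eliminated.
(iii): at (0,0,0) it gives 1, but g = 0 — eliminated.
(iv): at (0,0,1) it gives 1, but g = 0 — eliminated.
(v): at (0,0,0) it gives 1, but g = 0 — eliminated.
(ii) is the remaining candidate, and it agrees with g on all 8 inputs.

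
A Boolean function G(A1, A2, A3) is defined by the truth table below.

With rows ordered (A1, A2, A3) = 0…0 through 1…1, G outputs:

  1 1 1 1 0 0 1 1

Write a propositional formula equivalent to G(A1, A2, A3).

There are just 2 zero rows: (1,0,0), (1,0,1). Their minterms are A1·¬A2·¬A3, A1·¬A2·A3; the OR of those covers precisely the 0-outputs, and negating it yields G.

G(A1, A2, A3) = ¬(((A1 ∧ ¬A2) ∧ ¬A3) ∨ ((A1 ∧ ¬A2) ∧ A3))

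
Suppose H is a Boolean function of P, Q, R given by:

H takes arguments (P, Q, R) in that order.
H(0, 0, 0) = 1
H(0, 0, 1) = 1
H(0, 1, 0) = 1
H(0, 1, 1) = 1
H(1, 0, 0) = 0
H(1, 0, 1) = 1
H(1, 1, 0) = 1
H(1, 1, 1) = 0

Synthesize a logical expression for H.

H is 0 on only 2 rows — (1,0,0), (1,1,1). Writing each as a minterm (P·¬Q·¬R, P·Q·R) and OR-ing them characterizes exactly where H=0, so H is the negation of that disjunction.

H(P, Q, R) = (((P · Q') · R') + ((P · Q) · R))'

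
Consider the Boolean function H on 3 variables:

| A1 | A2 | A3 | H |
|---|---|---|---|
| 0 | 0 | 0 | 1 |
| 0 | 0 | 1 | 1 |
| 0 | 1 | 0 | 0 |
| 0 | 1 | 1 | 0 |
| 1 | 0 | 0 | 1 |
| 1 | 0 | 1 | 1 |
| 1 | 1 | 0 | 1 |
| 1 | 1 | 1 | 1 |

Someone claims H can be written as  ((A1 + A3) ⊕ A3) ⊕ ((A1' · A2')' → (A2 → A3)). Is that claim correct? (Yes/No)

Check the formula against H row by row:
  A1=0, A2=0, A3=0: formula gives 1, H = 1 ✓
  A1=0, A2=0, A3=1: formula gives 1, H = 1 ✓
  A1=0, A2=1, A3=0: formula gives 0, H = 0 ✓
  A1=0, A2=1, A3=1: formula gives 1, but H = 0 ✗
Since they disagree at (0,1,1), the expression is not a correct formula for H.

No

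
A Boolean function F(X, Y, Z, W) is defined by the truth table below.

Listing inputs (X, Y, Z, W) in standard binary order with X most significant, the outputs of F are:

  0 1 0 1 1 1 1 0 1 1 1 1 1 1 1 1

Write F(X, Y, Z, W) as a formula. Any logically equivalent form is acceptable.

F is 0 on only 3 rows — (0,0,0,0), (0,0,1,0), (0,1,1,1). Writing each as a minterm (¬X·¬Y·¬Z·¬W, ¬X·¬Y·Z·¬W, ¬X·Y·Z·W) and OR-ing them characterizes exactly where F=0, so F is the negation of that disjunction.

F(X, Y, Z, W) = NOT (((((NOT X AND NOT Y) AND NOT Z) AND NOT W) OR (((NOT X AND NOT Y) AND Z) AND NOT W)) OR (((NOT X AND Y) AND Z) AND W))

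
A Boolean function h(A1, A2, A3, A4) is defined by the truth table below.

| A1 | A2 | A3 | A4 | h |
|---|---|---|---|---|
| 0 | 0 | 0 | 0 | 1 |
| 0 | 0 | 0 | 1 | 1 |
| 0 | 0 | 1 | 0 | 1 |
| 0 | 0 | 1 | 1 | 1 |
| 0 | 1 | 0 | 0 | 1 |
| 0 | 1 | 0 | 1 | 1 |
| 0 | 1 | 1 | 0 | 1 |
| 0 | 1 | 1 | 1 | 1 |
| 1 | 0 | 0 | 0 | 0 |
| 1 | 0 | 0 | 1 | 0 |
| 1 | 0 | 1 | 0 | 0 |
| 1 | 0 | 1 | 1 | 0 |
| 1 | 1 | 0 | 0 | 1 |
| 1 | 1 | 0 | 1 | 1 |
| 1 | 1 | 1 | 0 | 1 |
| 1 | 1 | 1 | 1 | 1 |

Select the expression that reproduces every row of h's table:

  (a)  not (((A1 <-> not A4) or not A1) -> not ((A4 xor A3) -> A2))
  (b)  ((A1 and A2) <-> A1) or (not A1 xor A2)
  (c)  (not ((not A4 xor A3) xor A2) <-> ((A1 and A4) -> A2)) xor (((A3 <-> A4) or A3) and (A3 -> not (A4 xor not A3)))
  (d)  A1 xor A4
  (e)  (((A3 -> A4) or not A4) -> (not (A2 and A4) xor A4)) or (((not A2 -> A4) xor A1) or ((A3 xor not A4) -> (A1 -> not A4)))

b

(a): at (0,0,0,1) it gives 0, but h = 1 — eliminated.
(c): at (0,0,1,0) it gives 0, but h = 1 — eliminated.
(d): at (0,0,0,0) it gives 0, but h = 1 — eliminated.
(e): at (1,0,0,0) it gives 1, but h = 0 — eliminated.
Only (b) survives; checking it on all 16 rows confirms it matches h.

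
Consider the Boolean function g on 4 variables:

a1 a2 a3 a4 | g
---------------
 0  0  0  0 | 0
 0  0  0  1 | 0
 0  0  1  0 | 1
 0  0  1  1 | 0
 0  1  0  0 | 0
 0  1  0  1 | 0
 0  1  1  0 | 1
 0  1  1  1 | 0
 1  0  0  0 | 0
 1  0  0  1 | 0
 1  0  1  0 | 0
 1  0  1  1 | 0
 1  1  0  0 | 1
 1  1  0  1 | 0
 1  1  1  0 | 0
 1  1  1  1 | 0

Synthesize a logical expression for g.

The 1-rows are (0,0,1,0), (0,1,1,0), (1,1,0,0). Each contributes one minterm — ¬a1·¬a2·a3·¬a4; ¬a1·a2·a3·¬a4; a1·a2·¬a3·¬a4 — and their disjunction is a sum-of-products form of g.

g(a1, a2, a3, a4) = ((((a1' · a2') · a3) · a4') + (((a1' · a2) · a3) · a4')) + (((a1 · a2) · a3') · a4')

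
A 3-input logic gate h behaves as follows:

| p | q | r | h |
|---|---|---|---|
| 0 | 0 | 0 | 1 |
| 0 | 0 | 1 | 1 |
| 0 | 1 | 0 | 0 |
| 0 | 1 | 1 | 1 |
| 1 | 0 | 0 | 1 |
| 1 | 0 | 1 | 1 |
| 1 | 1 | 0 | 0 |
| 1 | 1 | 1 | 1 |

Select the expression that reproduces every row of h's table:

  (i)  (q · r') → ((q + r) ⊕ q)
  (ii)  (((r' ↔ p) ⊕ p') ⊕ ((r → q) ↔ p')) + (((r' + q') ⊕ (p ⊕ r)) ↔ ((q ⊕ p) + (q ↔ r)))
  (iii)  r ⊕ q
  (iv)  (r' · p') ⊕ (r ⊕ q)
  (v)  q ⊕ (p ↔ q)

i

(ii): at (0,1,0) it gives 1, but h = 0 — eliminated.
(iii): at (0,0,0) it gives 0, but h = 1 — eliminated.
(iv): at (0,1,1) it gives 0, but h = 1 — eliminated.
(v): at (0,1,0) it gives 1, but h = 0 — eliminated.
(i) is the remaining candidate, and it agrees with h on all 8 inputs.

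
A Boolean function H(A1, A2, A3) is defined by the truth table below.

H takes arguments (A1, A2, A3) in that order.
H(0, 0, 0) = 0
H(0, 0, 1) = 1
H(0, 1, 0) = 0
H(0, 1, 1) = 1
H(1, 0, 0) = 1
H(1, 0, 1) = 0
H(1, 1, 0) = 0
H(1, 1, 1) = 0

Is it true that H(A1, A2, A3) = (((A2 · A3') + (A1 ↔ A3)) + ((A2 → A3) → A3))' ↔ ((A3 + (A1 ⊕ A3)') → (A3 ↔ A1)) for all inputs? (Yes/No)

Yes

Test each input against both H and the formula:
  A1=0, A2=0, A3=0: formula gives 0, H = 0 ✓
  A1=0, A2=0, A3=1: formula gives 1, H = 1 ✓
  A1=0, A2=1, A3=0: formula gives 0, H = 0 ✓
  A1=0, A2=1, A3=1: formula gives 1, H = 1 ✓
  A1=1, A2=0, A3=0: formula gives 1, H = 1 ✓
  … (the remaining 3 rows also agree.)
No disagreement on any input; they are logically equivalent.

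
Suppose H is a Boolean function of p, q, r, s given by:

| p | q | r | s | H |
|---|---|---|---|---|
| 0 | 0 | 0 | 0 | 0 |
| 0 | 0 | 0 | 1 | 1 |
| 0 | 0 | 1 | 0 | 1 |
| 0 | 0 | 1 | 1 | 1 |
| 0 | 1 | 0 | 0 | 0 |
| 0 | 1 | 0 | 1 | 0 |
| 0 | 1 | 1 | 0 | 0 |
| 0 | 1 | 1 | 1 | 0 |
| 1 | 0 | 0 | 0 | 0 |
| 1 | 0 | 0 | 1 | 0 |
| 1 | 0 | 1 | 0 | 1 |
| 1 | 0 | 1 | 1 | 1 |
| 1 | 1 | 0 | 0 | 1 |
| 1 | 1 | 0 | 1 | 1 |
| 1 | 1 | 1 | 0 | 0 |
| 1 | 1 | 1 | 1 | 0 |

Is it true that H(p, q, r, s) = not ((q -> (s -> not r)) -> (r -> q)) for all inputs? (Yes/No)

Test each input against both H and the formula:
  p=0, q=0, r=0, s=0: formula gives 0, H = 0 ✓
  p=0, q=0, r=0, s=1: formula gives 0, but H = 1 ✗
Since they disagree at (0,0,0,1), the expression is not a correct formula for H.

No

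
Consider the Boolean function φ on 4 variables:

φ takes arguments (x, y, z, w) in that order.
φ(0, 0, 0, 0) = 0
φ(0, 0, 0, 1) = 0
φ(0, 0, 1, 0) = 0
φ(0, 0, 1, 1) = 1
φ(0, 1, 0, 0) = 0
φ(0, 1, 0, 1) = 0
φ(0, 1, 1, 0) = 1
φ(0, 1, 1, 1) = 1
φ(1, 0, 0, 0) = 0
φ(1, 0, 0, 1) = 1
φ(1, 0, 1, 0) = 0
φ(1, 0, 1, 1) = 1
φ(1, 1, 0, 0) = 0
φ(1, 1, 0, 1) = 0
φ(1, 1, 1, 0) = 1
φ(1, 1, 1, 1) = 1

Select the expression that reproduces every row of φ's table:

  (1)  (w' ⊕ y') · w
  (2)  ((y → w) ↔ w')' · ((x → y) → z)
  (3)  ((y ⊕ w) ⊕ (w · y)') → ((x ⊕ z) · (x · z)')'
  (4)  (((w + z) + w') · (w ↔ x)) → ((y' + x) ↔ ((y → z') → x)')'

(1) disagrees with φ on (0,0,0,1) (formula → 1, table → 0); rule it out.
(3) disagrees with φ on (0,0,0,0) (formula → 1, table → 0); rule it out.
(4) disagrees with φ on (0,0,0,1) (formula → 1, table → 0); rule it out.
That leaves (2). Evaluating it on every row reproduces the table of φ exactly.

2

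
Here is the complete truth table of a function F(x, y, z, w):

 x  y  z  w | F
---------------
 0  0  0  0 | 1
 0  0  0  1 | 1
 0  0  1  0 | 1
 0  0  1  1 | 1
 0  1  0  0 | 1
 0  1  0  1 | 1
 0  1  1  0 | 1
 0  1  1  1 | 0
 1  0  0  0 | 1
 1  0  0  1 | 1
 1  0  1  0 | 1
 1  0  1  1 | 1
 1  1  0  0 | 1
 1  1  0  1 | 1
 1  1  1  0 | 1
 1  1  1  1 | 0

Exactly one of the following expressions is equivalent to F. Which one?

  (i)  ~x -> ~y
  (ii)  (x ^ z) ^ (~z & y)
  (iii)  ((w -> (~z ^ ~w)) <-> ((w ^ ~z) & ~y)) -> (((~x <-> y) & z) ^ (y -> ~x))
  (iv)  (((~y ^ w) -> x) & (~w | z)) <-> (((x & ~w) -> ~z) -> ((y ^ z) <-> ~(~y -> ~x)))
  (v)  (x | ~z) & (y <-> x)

iii

(i) fails at (0,1,0,0): the formula yields 0, F is 1.
(ii) fails at (0,0,0,0): the formula yields 0, F is 1.
(iv) fails at (0,0,0,0): the formula yields 0, F is 1.
(v) fails at (0,0,1,0): the formula yields 0, F is 1.
That leaves (iii). Evaluating it on every row reproduces the table of F exactly.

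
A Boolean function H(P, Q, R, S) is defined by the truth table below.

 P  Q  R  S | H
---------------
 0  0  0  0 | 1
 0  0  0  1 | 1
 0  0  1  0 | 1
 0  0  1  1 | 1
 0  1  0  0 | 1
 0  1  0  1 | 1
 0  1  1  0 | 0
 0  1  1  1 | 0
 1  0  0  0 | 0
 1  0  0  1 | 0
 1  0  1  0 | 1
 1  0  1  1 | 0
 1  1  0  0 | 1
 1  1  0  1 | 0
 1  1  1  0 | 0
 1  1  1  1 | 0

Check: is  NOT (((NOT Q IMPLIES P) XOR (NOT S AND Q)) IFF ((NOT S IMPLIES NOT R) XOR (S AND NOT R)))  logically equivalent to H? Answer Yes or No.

No

Evaluate NOT (((NOT Q IMPLIES P) XOR (NOT S AND Q)) IFF ((NOT S IMPLIES NOT R) XOR (S AND NOT R))) on each row and compare to H:
  P=0, Q=0, R=0, S=0: formula gives 1, H = 1 ✓
  P=0, Q=0, R=0, S=1: formula gives 0, but H = 1 ✗
Since they disagree at (0,0,0,1), the expression is not a correct formula for H.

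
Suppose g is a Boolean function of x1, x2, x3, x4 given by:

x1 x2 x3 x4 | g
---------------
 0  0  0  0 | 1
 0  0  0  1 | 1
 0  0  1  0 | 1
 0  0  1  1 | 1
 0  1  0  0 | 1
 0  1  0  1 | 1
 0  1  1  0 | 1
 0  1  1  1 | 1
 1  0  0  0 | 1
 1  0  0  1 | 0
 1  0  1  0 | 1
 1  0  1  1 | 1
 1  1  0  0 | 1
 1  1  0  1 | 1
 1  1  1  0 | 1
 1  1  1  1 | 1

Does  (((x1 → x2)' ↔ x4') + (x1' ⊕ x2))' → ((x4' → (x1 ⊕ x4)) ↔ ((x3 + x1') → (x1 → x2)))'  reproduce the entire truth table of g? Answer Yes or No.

Yes

Check the formula against g row by row:
  x1=0, x2=0, x3=0, x4=0: formula gives 1, g = 1 ✓
  x1=0, x2=0, x3=0, x4=1: formula gives 1, g = 1 ✓
  x1=0, x2=0, x3=1, x4=0: formula gives 1, g = 1 ✓
  x1=0, x2=0, x3=1, x4=1: formula gives 1, g = 1 ✓
  …and likewise for the remaining 12 rows.
All 16 rows match — the expression computes g exactly.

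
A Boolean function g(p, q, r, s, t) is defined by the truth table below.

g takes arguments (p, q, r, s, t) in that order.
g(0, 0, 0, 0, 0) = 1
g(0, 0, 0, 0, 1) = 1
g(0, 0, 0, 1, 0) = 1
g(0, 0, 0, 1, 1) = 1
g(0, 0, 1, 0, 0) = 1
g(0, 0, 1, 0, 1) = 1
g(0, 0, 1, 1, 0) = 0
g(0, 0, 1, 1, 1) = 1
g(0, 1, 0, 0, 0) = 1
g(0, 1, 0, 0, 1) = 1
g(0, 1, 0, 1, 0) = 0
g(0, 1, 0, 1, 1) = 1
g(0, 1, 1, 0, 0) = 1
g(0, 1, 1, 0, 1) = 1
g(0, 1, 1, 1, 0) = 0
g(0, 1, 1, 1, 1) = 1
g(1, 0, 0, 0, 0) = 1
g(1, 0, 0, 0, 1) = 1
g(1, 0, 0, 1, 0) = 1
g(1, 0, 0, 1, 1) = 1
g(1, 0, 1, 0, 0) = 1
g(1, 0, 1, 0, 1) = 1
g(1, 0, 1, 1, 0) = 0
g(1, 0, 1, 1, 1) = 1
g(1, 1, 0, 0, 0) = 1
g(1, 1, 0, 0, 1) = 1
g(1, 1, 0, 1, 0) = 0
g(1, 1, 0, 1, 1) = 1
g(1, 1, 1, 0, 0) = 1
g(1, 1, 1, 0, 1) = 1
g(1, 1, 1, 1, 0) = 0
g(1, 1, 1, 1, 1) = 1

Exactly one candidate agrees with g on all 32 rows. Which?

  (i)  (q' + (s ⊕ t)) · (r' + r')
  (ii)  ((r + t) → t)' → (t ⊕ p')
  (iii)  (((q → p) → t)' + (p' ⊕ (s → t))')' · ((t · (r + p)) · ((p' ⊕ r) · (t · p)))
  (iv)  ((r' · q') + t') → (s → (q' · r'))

(i): at (0,0,1,0,0) it gives 0, but g = 1 — eliminated.
(ii): at (0,0,1,1,0) it gives 1, but g = 0 — eliminated.
(iii): at (0,0,0,0,0) it gives 0, but g = 1 — eliminated.
Only (iv) survives; checking it on all 32 rows confirms it matches g.

iv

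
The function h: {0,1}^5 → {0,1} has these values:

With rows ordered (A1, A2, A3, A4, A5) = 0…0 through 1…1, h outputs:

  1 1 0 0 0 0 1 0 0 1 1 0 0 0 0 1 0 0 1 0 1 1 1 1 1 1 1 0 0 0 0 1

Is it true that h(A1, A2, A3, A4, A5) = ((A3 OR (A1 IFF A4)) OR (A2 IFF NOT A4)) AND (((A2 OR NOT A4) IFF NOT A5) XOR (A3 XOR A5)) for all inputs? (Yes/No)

No

Check the formula against h row by row:
  A1=0, A2=0, A3=0, A4=0, A5=0: formula gives 1, h = 1 ✓
  A1=0, A2=0, A3=0, A4=0, A5=1: formula gives 1, h = 1 ✓
  A1=0, A2=0, A3=0, A4=1, A5=0: formula gives 0, h = 0 ✓
  A1=0, A2=0, A3=0, A4=1, A5=1: formula gives 0, h = 0 ✓
  …
  A1=0, A2=0, A3=1, A4=1, A5=1: formula gives 1, but h = 0 ✗
Since they disagree at (0,0,1,1,1), the expression is not a correct formula for h.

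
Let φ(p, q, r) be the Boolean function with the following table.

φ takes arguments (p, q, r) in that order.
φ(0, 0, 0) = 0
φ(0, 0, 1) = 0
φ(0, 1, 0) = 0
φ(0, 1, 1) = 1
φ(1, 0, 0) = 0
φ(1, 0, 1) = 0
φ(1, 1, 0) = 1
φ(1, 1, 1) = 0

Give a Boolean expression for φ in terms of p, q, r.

φ(p, q, r) = ((p' · q) · r) + ((p · q) · r')

φ=1 on 2 inputs: (0,1,1), (1,1,0). Reading each as a conjunction of literals (¬p·q·r, p·q·¬r) and taking the OR gives the canonical DNF.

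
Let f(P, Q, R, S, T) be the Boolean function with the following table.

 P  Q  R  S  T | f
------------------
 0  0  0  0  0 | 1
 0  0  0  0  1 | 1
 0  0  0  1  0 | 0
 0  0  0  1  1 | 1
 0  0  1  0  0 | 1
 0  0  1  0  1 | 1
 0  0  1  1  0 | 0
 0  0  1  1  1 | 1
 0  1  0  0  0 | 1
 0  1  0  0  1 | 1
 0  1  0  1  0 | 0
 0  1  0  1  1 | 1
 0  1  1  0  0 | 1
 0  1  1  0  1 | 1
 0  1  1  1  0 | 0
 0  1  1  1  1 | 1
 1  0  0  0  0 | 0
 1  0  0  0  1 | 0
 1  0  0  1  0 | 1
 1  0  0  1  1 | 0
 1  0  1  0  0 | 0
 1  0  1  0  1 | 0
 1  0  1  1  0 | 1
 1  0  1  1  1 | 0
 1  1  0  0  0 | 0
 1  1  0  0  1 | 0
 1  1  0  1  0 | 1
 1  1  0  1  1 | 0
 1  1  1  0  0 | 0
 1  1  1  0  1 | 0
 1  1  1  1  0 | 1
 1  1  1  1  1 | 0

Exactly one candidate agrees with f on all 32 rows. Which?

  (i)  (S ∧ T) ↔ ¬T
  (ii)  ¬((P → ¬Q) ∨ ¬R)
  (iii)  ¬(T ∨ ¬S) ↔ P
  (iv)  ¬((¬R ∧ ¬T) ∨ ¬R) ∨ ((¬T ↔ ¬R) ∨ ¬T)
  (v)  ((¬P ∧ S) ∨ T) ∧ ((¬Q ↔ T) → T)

(i) fails at (0,0,0,0,0): the formula yields 0, f is 1.
(ii) fails at (0,0,0,0,0): the formula yields 0, f is 1.
(iv) fails at (0,0,0,0,1): the formula yields 0, f is 1.
(v) fails at (0,0,0,0,0): the formula yields 0, f is 1.
Only (iii) survives; checking it on all 32 rows confirms it matches f.

iii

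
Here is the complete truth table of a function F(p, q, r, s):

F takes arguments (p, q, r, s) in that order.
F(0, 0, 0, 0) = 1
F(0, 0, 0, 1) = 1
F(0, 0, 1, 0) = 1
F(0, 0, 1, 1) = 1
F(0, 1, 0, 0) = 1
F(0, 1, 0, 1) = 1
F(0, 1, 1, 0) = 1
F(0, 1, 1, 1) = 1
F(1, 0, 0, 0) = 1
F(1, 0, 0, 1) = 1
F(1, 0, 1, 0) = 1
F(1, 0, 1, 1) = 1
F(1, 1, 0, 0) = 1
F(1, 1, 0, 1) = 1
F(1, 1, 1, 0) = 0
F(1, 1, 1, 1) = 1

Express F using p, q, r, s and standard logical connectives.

F(p, q, r, s) = NOT (((p AND q) AND r) AND NOT s)

Only row (1,1,1,0) gives 0. So F is 1 everywhere except there — the complement of the minterm p·q·r·¬s.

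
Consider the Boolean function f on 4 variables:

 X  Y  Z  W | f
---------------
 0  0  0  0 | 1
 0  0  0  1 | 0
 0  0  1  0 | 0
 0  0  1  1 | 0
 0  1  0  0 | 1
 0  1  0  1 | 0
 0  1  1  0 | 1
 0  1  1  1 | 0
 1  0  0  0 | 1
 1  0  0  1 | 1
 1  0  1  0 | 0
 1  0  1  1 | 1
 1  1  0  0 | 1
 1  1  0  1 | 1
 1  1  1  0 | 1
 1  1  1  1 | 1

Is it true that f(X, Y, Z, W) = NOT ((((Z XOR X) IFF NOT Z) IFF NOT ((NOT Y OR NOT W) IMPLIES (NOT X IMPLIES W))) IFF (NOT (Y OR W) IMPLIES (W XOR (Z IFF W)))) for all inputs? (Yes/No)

Evaluate NOT ((((Z XOR X) IFF NOT Z) IFF NOT ((NOT Y OR NOT W) IMPLIES (NOT X IMPLIES W))) IFF (NOT (Y OR W) IMPLIES (W XOR (Z IFF W)))) on each row and compare to f:
  X=0, Y=0, Z=0, W=0: formula gives 1, f = 1 ✓
  X=0, Y=0, Z=0, W=1: formula gives 0, f = 0 ✓
  X=0, Y=0, Z=1, W=0: formula gives 0, f = 0 ✓
  X=0, Y=0, Z=1, W=1: formula gives 0, f = 0 ✓
  …and likewise for the remaining 12 rows.
Every row agrees, so the formula is equivalent.

Yes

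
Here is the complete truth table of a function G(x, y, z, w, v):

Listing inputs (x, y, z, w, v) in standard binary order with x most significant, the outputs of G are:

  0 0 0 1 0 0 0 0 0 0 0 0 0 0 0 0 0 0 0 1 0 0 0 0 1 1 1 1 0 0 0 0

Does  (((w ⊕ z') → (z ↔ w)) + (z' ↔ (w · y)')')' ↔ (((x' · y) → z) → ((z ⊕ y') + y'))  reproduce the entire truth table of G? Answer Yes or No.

Test each input against both G and the formula:
  x=0, y=0, z=0, w=0, v=0: formula gives 0, G = 0 ✓
  x=0, y=0, z=0, w=0, v=1: formula gives 0, G = 0 ✓
  x=0, y=0, z=0, w=1, v=0: formula gives 0, G = 0 ✓
  x=0, y=0, z=0, w=1, v=1: formula gives 0, but G = 1 ✗
Since they disagree at (0,0,0,1,1), the expression is not a correct formula for G.

No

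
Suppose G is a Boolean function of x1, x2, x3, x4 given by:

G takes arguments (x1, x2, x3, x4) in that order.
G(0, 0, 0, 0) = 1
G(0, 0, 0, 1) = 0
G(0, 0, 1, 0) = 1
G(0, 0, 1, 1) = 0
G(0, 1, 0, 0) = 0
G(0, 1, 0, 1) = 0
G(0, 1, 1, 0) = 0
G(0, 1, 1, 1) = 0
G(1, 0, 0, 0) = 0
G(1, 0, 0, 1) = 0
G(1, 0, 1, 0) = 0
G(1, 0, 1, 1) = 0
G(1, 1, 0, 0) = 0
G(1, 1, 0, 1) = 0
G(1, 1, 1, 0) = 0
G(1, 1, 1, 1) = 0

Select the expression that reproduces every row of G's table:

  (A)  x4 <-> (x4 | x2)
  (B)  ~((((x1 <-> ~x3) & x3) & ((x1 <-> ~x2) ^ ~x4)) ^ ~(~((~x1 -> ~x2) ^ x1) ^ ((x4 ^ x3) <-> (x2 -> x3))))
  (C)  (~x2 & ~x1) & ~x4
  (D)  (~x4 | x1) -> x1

C

(A) disagrees with G on (0,0,0,1) (formula → 1, table → 0); rule it out.
(B) disagrees with G on (0,0,0,0) (formula → 0, table → 1); rule it out.
(D) disagrees with G on (0,0,0,0) (formula → 0, table → 1); rule it out.
That leaves (C). Evaluating it on every row reproduces the table of G exactly.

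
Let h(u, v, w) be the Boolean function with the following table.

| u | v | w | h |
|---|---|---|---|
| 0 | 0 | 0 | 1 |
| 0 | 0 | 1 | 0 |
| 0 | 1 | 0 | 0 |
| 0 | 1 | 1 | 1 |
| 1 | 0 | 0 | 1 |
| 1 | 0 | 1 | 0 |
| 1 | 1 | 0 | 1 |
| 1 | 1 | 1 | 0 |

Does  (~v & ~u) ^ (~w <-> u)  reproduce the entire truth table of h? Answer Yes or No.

Yes

Test each input against both h and the formula:
  u=0, v=0, w=0: formula gives 1, h = 1 ✓
  u=0, v=0, w=1: formula gives 0, h = 0 ✓
  u=0, v=1, w=0: formula gives 0, h = 0 ✓
  u=0, v=1, w=1: formula gives 1, h = 1 ✓
  u=1, v=0, w=0: formula gives 1, h = 1 ✓
  … (the remaining 3 rows also agree.)
Every row agrees, so the formula is equivalent.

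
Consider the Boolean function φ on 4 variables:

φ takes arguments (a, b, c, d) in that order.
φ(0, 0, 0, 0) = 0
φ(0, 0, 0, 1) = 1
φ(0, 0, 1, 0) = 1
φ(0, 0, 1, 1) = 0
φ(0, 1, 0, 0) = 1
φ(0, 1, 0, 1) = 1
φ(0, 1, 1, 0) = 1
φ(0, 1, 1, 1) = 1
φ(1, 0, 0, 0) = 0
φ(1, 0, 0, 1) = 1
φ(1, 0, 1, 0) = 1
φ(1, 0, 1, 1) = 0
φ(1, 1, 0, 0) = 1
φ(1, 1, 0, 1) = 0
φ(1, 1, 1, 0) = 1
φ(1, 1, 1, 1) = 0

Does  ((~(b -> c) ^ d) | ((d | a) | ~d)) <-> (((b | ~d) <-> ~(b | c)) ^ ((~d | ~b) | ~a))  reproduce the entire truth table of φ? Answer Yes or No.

Yes

Evaluate ((~(b -> c) ^ d) | ((d | a) | ~d)) <-> (((b | ~d) <-> ~(b | c)) ^ ((~d | ~b) | ~a)) on each row and compare to φ:
  a=0, b=0, c=0, d=0: formula gives 0, φ = 0 ✓
  a=0, b=0, c=0, d=1: formula gives 1, φ = 1 ✓
  a=0, b=0, c=1, d=0: formula gives 1, φ = 1 ✓
  a=0, b=0, c=1, d=1: formula gives 0, φ = 0 ✓
  … (the remaining 12 rows also agree.)
All 16 rows match — the expression computes φ exactly.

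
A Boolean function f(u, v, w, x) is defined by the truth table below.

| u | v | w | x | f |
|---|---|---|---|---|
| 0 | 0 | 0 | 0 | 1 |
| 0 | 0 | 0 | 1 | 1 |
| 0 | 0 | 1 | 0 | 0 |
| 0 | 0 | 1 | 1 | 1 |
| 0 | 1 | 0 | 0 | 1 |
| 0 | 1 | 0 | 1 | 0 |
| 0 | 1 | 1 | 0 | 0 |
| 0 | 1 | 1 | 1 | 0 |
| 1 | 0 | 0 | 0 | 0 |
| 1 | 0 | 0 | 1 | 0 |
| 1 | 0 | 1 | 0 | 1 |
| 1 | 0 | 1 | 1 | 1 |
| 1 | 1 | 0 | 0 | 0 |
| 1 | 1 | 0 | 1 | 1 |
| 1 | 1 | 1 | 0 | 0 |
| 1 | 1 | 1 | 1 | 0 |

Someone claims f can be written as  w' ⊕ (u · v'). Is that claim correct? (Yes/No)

Evaluate w' ⊕ (u · v') on each row and compare to f:
  u=0, v=0, w=0, x=0: formula gives 1, f = 1 ✓
  u=0, v=0, w=0, x=1: formula gives 1, f = 1 ✓
  u=0, v=0, w=1, x=0: formula gives 0, f = 0 ✓
  u=0, v=0, w=1, x=1: formula gives 0, but f = 1 ✗
A single disagreement suffices: at (0,0,1,1) they differ, so the formula does not compute f.

No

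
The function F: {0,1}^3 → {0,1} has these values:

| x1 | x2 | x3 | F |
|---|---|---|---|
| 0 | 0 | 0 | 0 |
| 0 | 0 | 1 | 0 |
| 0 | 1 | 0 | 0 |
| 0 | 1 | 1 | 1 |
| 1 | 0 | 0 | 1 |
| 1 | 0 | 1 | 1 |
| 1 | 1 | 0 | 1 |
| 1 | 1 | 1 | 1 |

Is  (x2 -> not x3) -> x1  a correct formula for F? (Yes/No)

Evaluate (x2 -> not x3) -> x1 on each row and compare to F:
  x1=0, x2=0, x3=0: formula gives 0, F = 0 ✓
  x1=0, x2=0, x3=1: formula gives 0, F = 0 ✓
  x1=0, x2=1, x3=0: formula gives 0, F = 0 ✓
  x1=0, x2=1, x3=1: formula gives 1, F = 1 ✓
  x1=1, x2=0, x3=0: formula gives 1, F = 1 ✓
  …and likewise for the remaining 3 rows.
No disagreement on any input; they are logically equivalent.

Yes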